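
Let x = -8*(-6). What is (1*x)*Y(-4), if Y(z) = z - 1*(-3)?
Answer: -48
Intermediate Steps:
x = 48
Y(z) = 3 + z (Y(z) = z + 3 = 3 + z)
(1*x)*Y(-4) = (1*48)*(3 - 4) = 48*(-1) = -48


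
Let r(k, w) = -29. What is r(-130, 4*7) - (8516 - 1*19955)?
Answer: 11410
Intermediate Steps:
r(-130, 4*7) - (8516 - 1*19955) = -29 - (8516 - 1*19955) = -29 - (8516 - 19955) = -29 - 1*(-11439) = -29 + 11439 = 11410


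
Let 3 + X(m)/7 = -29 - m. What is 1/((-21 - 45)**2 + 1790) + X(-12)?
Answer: -860439/6146 ≈ -140.00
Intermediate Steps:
X(m) = -224 - 7*m (X(m) = -21 + 7*(-29 - m) = -21 + (-203 - 7*m) = -224 - 7*m)
1/((-21 - 45)**2 + 1790) + X(-12) = 1/((-21 - 45)**2 + 1790) + (-224 - 7*(-12)) = 1/((-66)**2 + 1790) + (-224 + 84) = 1/(4356 + 1790) - 140 = 1/6146 - 140 = -860439/6146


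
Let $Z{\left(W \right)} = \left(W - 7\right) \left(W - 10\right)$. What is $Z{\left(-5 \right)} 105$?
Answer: $18900$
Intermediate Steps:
$Z{\left(W \right)} = \left(-10 + W\right) \left(-7 + W\right)$ ($Z{\left(W \right)} = \left(-7 + W\right) \left(-10 + W\right) = \left(-10 + W\right) \left(-7 + W\right)$)
$Z{\left(-5 \right)} 105 = \left(70 + \left(-5\right)^{2} - -85\right) 105 = \left(70 + 25 + 85\right) 105 = 180 \cdot 105 = 18900$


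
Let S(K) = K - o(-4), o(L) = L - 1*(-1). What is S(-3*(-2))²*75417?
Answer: 6108777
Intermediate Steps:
o(L) = 1 + L (o(L) = L + 1 = 1 + L)
S(K) = 3 + K (S(K) = K - (1 - 4) = K - 1*(-3) = K + 3 = 3 + K)
S(-3*(-2))²*75417 = (3 - 3*(-2))²*75417 = (3 + 6)²*75417 = 9²*75417 = 81*75417 = 6108777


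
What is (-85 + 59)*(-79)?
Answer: 2054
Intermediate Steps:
(-85 + 59)*(-79) = -26*(-79) = 2054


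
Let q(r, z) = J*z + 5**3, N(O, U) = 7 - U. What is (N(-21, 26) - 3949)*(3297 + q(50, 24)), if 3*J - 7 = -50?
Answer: -12213504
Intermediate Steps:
J = -43/3 (J = 7/3 + (1/3)*(-50) = 7/3 - 50/3 = -43/3 ≈ -14.333)
q(r, z) = 125 - 43*z/3 (q(r, z) = -43*z/3 + 5**3 = -43*z/3 + 125 = 125 - 43*z/3)
(N(-21, 26) - 3949)*(3297 + q(50, 24)) = ((7 - 1*26) - 3949)*(3297 + (125 - 43/3*24)) = ((7 - 26) - 3949)*(3297 + (125 - 344)) = (-19 - 3949)*(3297 - 219) = -3968*3078 = -12213504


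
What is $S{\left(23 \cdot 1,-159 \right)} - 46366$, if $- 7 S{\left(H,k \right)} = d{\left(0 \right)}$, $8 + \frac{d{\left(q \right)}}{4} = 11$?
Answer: $- \frac{324574}{7} \approx -46368.0$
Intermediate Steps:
$d{\left(q \right)} = 12$ ($d{\left(q \right)} = -32 + 4 \cdot 11 = -32 + 44 = 12$)
$S{\left(H,k \right)} = - \frac{12}{7}$ ($S{\left(H,k \right)} = \left(- \frac{1}{7}\right) 12 = - \frac{12}{7}$)
$S{\left(23 \cdot 1,-159 \right)} - 46366 = - \frac{12}{7} - 46366 = - \frac{324574}{7}$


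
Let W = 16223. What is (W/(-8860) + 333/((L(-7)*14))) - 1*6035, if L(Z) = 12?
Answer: -748562657/124040 ≈ -6034.9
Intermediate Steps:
(W/(-8860) + 333/((L(-7)*14))) - 1*6035 = (16223/(-8860) + 333/((12*14))) - 1*6035 = (16223*(-1/8860) + 333/168) - 6035 = (-16223/8860 + 333*(1/168)) - 6035 = (-16223/8860 + 111/56) - 6035 = 18743/124040 - 6035 = -748562657/124040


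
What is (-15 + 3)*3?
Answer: -36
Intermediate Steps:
(-15 + 3)*3 = -12*3 = -36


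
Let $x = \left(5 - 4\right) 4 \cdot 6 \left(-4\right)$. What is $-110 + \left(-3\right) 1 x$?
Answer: $178$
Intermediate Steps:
$x = -96$ ($x = 1 \cdot 24 \left(-4\right) = 1 \left(-96\right) = -96$)
$-110 + \left(-3\right) 1 x = -110 + \left(-3\right) 1 \left(-96\right) = -110 - -288 = -110 + 288 = 178$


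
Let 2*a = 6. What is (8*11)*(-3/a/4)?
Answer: -22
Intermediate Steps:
a = 3 (a = (1/2)*6 = 3)
(8*11)*(-3/a/4) = (8*11)*(-3/3/4) = 88*(-3*1/3*(1/4)) = 88*(-1*1/4) = 88*(-1/4) = -22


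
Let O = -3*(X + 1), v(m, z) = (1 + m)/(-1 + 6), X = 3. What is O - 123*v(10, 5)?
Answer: -1413/5 ≈ -282.60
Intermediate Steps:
v(m, z) = 1/5 + m/5 (v(m, z) = (1 + m)/5 = (1 + m)*(1/5) = 1/5 + m/5)
O = -12 (O = -3*(3 + 1) = -3*4 = -12)
O - 123*v(10, 5) = -12 - 123*(1/5 + (1/5)*10) = -12 - 123*(1/5 + 2) = -12 - 123*11/5 = -12 - 1353/5 = -1413/5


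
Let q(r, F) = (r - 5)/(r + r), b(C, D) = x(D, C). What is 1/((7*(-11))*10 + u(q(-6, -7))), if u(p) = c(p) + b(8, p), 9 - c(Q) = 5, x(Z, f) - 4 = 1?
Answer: -1/761 ≈ -0.0013141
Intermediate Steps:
x(Z, f) = 5 (x(Z, f) = 4 + 1 = 5)
c(Q) = 4 (c(Q) = 9 - 1*5 = 9 - 5 = 4)
b(C, D) = 5
q(r, F) = (-5 + r)/(2*r) (q(r, F) = (-5 + r)/((2*r)) = (-5 + r)*(1/(2*r)) = (-5 + r)/(2*r))
u(p) = 9 (u(p) = 4 + 5 = 9)
1/((7*(-11))*10 + u(q(-6, -7))) = 1/((7*(-11))*10 + 9) = 1/(-77*10 + 9) = 1/(-770 + 9) = 1/(-761) = -1/761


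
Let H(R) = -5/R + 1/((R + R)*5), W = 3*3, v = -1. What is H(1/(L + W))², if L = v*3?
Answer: 21609/25 ≈ 864.36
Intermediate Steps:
L = -3 (L = -1*3 = -3)
W = 9
H(R) = -49/(10*R) (H(R) = -5/R + (⅕)/(2*R) = -5/R + (1/(2*R))*(⅕) = -5/R + 1/(10*R) = -49/(10*R))
H(1/(L + W))² = (-49/(10*(1/(-3 + 9))))² = (-49/(10*(1/6)))² = (-49/(10*⅙))² = (-49/10*6)² = (-147/5)² = 21609/25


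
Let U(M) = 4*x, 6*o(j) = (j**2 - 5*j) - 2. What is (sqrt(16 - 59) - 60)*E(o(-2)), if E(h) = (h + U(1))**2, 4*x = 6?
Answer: -3840 + 64*I*sqrt(43) ≈ -3840.0 + 419.68*I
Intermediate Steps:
x = 3/2 (x = (1/4)*6 = 3/2 ≈ 1.5000)
o(j) = -1/3 - 5*j/6 + j**2/6 (o(j) = ((j**2 - 5*j) - 2)/6 = (-2 + j**2 - 5*j)/6 = -1/3 - 5*j/6 + j**2/6)
U(M) = 6 (U(M) = 4*(3/2) = 6)
E(h) = (6 + h)**2 (E(h) = (h + 6)**2 = (6 + h)**2)
(sqrt(16 - 59) - 60)*E(o(-2)) = (sqrt(16 - 59) - 60)*(6 + (-1/3 - 5/6*(-2) + (1/6)*(-2)**2))**2 = (sqrt(-43) - 60)*(6 + (-1/3 + 5/3 + (1/6)*4))**2 = (I*sqrt(43) - 60)*(6 + (-1/3 + 5/3 + 2/3))**2 = (-60 + I*sqrt(43))*(6 + 2)**2 = (-60 + I*sqrt(43))*8**2 = (-60 + I*sqrt(43))*64 = -3840 + 64*I*sqrt(43)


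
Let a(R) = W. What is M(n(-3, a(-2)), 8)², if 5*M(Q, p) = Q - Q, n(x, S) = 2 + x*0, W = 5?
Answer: 0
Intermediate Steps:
a(R) = 5
n(x, S) = 2 (n(x, S) = 2 + 0 = 2)
M(Q, p) = 0 (M(Q, p) = (Q - Q)/5 = (⅕)*0 = 0)
M(n(-3, a(-2)), 8)² = 0² = 0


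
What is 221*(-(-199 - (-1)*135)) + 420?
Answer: 14564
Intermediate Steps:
221*(-(-199 - (-1)*135)) + 420 = 221*(-(-199 - 1*(-135))) + 420 = 221*(-(-199 + 135)) + 420 = 221*(-1*(-64)) + 420 = 221*64 + 420 = 14144 + 420 = 14564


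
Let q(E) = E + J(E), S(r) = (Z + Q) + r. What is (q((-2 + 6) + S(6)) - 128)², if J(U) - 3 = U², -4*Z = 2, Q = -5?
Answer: 160801/16 ≈ 10050.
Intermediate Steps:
Z = -½ (Z = -¼*2 = -½ ≈ -0.50000)
S(r) = -11/2 + r (S(r) = (-½ - 5) + r = -11/2 + r)
J(U) = 3 + U²
q(E) = 3 + E + E² (q(E) = E + (3 + E²) = 3 + E + E²)
(q((-2 + 6) + S(6)) - 128)² = ((3 + ((-2 + 6) + (-11/2 + 6)) + ((-2 + 6) + (-11/2 + 6))²) - 128)² = ((3 + (4 + ½) + (4 + ½)²) - 128)² = ((3 + 9/2 + (9/2)²) - 128)² = ((3 + 9/2 + 81/4) - 128)² = (111/4 - 128)² = (-401/4)² = 160801/16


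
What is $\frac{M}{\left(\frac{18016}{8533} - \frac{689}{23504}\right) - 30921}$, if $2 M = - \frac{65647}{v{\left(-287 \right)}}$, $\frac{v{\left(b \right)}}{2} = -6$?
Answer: $- \frac{126597482326}{1431020033595} \approx -0.088467$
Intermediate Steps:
$v{\left(b \right)} = -12$ ($v{\left(b \right)} = 2 \left(-6\right) = -12$)
$M = \frac{65647}{24}$ ($M = \frac{\left(-65647\right) \frac{1}{-12}}{2} = \frac{\left(-65647\right) \left(- \frac{1}{12}\right)}{2} = \frac{1}{2} \cdot \frac{65647}{12} = \frac{65647}{24} \approx 2735.3$)
$\frac{M}{\left(\frac{18016}{8533} - \frac{689}{23504}\right) - 30921} = \frac{65647}{24 \left(\left(\frac{18016}{8533} - \frac{689}{23504}\right) - 30921\right)} = \frac{65647}{24 \left(\left(18016 \cdot \frac{1}{8533} - \frac{53}{1808}\right) - 30921\right)} = \frac{65647}{24 \left(\left(\frac{18016}{8533} - \frac{53}{1808}\right) - 30921\right)} = \frac{65647}{24 \left(\frac{32120679}{15427664} - 30921\right)} = \frac{65647}{24 \left(- \frac{477006677865}{15427664}\right)} = \frac{65647}{24} \left(- \frac{15427664}{477006677865}\right) = - \frac{126597482326}{1431020033595}$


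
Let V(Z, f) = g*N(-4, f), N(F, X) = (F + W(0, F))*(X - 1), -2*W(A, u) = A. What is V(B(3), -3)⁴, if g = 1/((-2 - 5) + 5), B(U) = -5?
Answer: 4096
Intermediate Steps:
W(A, u) = -A/2
N(F, X) = F*(-1 + X) (N(F, X) = (F - ½*0)*(X - 1) = (F + 0)*(-1 + X) = F*(-1 + X))
g = -½ (g = 1/(-7 + 5) = 1/(-2) = -½ ≈ -0.50000)
V(Z, f) = -2 + 2*f (V(Z, f) = -(-2)*(-1 + f) = -(4 - 4*f)/2 = -2 + 2*f)
V(B(3), -3)⁴ = (-2 + 2*(-3))⁴ = (-2 - 6)⁴ = (-8)⁴ = 4096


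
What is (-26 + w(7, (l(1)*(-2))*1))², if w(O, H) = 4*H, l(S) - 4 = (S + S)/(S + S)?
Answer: 4356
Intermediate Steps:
l(S) = 5 (l(S) = 4 + (S + S)/(S + S) = 4 + (2*S)/((2*S)) = 4 + (2*S)*(1/(2*S)) = 4 + 1 = 5)
(-26 + w(7, (l(1)*(-2))*1))² = (-26 + 4*((5*(-2))*1))² = (-26 + 4*(-10*1))² = (-26 + 4*(-10))² = (-26 - 40)² = (-66)² = 4356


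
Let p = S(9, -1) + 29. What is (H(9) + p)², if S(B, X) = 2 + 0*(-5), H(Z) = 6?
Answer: 1369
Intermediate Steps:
S(B, X) = 2 (S(B, X) = 2 + 0 = 2)
p = 31 (p = 2 + 29 = 31)
(H(9) + p)² = (6 + 31)² = 37² = 1369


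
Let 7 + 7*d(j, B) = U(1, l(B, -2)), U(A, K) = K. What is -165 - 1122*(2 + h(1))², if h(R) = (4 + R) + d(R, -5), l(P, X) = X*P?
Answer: -3041973/49 ≈ -62081.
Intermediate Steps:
l(P, X) = P*X
d(j, B) = -1 - 2*B/7 (d(j, B) = -1 + (B*(-2))/7 = -1 + (-2*B)/7 = -1 - 2*B/7)
h(R) = 31/7 + R (h(R) = (4 + R) + (-1 - 2/7*(-5)) = (4 + R) + (-1 + 10/7) = (4 + R) + 3/7 = 31/7 + R)
-165 - 1122*(2 + h(1))² = -165 - 1122*(2 + (31/7 + 1))² = -165 - 1122*(2 + 38/7)² = -165 - 1122*(52/7)² = -165 - 1122*2704/49 = -165 - 3033888/49 = -3041973/49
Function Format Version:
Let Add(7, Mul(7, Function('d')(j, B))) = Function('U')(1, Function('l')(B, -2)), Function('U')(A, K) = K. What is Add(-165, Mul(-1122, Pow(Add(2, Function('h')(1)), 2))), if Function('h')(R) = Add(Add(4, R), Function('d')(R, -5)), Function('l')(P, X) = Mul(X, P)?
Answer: Rational(-3041973, 49) ≈ -62081.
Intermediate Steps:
Function('l')(P, X) = Mul(P, X)
Function('d')(j, B) = Add(-1, Mul(Rational(-2, 7), B)) (Function('d')(j, B) = Add(-1, Mul(Rational(1, 7), Mul(B, -2))) = Add(-1, Mul(Rational(1, 7), Mul(-2, B))) = Add(-1, Mul(Rational(-2, 7), B)))
Function('h')(R) = Add(Rational(31, 7), R) (Function('h')(R) = Add(Add(4, R), Add(-1, Mul(Rational(-2, 7), -5))) = Add(Add(4, R), Add(-1, Rational(10, 7))) = Add(Add(4, R), Rational(3, 7)) = Add(Rational(31, 7), R))
Add(-165, Mul(-1122, Pow(Add(2, Function('h')(1)), 2))) = Add(-165, Mul(-1122, Pow(Add(2, Add(Rational(31, 7), 1)), 2))) = Add(-165, Mul(-1122, Pow(Add(2, Rational(38, 7)), 2))) = Add(-165, Mul(-1122, Pow(Rational(52, 7), 2))) = Add(-165, Mul(-1122, Rational(2704, 49))) = Add(-165, Rational(-3033888, 49)) = Rational(-3041973, 49)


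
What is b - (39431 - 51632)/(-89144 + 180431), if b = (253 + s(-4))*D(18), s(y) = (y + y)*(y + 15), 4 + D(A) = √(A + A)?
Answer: 205013/621 ≈ 330.13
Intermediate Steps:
D(A) = -4 + √2*√A (D(A) = -4 + √(A + A) = -4 + √(2*A) = -4 + √2*√A)
s(y) = 2*y*(15 + y) (s(y) = (2*y)*(15 + y) = 2*y*(15 + y))
b = 330 (b = (253 + 2*(-4)*(15 - 4))*(-4 + √2*√18) = (253 + 2*(-4)*11)*(-4 + √2*(3*√2)) = (253 - 88)*(-4 + 6) = 165*2 = 330)
b - (39431 - 51632)/(-89144 + 180431) = 330 - (39431 - 51632)/(-89144 + 180431) = 330 - (-12201)/91287 = 330 - 1*(-83/621) = 330 + 83/621 = 205013/621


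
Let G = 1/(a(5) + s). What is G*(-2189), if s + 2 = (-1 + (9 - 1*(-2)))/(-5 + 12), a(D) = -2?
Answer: 15323/18 ≈ 851.28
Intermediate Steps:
s = -4/7 (s = -2 + (-1 + (9 - 1*(-2)))/(-5 + 12) = -2 + (-1 + (9 + 2))/7 = -2 + (-1 + 11)*(1/7) = -2 + 10*(1/7) = -2 + 10/7 = -4/7 ≈ -0.57143)
G = -7/18 (G = 1/(-2 - 4/7) = 1/(-18/7) = -7/18 ≈ -0.38889)
G*(-2189) = -7/18*(-2189) = 15323/18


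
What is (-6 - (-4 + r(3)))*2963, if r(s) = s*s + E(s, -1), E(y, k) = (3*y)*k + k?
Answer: -2963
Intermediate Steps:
E(y, k) = k + 3*k*y (E(y, k) = 3*k*y + k = k + 3*k*y)
r(s) = -1 + s**2 - 3*s (r(s) = s*s - (1 + 3*s) = s**2 + (-1 - 3*s) = -1 + s**2 - 3*s)
(-6 - (-4 + r(3)))*2963 = (-6 - (-4 + (-1 + 3**2 - 3*3)))*2963 = (-6 - (-4 + (-1 + 9 - 9)))*2963 = (-6 - (-4 - 1))*2963 = (-6 - 1*(-5))*2963 = (-6 + 5)*2963 = -1*2963 = -2963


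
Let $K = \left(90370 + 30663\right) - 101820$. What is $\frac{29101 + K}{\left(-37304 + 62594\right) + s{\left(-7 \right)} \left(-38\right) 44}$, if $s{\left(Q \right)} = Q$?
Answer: $\frac{24157}{18497} \approx 1.306$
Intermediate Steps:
$K = 19213$ ($K = 121033 - 101820 = 19213$)
$\frac{29101 + K}{\left(-37304 + 62594\right) + s{\left(-7 \right)} \left(-38\right) 44} = \frac{29101 + 19213}{\left(-37304 + 62594\right) + \left(-7\right) \left(-38\right) 44} = \frac{48314}{25290 + 266 \cdot 44} = \frac{48314}{25290 + 11704} = \frac{48314}{36994} = 48314 \cdot \frac{1}{36994} = \frac{24157}{18497}$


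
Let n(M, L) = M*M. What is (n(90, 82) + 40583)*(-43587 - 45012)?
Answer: -4313265117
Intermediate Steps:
n(M, L) = M²
(n(90, 82) + 40583)*(-43587 - 45012) = (90² + 40583)*(-43587 - 45012) = (8100 + 40583)*(-88599) = 48683*(-88599) = -4313265117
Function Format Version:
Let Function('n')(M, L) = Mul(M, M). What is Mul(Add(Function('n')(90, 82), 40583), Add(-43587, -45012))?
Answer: -4313265117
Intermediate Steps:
Function('n')(M, L) = Pow(M, 2)
Mul(Add(Function('n')(90, 82), 40583), Add(-43587, -45012)) = Mul(Add(Pow(90, 2), 40583), Add(-43587, -45012)) = Mul(Add(8100, 40583), -88599) = Mul(48683, -88599) = -4313265117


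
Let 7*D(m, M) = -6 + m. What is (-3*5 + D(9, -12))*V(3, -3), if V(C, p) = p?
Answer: 306/7 ≈ 43.714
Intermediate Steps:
D(m, M) = -6/7 + m/7 (D(m, M) = (-6 + m)/7 = -6/7 + m/7)
(-3*5 + D(9, -12))*V(3, -3) = (-3*5 + (-6/7 + (1/7)*9))*(-3) = (-15 + (-6/7 + 9/7))*(-3) = (-15 + 3/7)*(-3) = -102/7*(-3) = 306/7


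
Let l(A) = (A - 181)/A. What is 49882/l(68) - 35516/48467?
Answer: -164402914100/5476771 ≈ -30018.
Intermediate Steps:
l(A) = (-181 + A)/A
49882/l(68) - 35516/48467 = 49882/(((-181 + 68)/68)) - 35516/48467 = 49882/(((1/68)*(-113))) - 35516*1/48467 = 49882/(-113/68) - 35516/48467 = 49882*(-68/113) - 35516/48467 = -3391976/113 - 35516/48467 = -164402914100/5476771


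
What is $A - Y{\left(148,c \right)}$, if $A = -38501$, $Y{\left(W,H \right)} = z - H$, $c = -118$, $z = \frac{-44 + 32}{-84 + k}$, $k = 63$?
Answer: $- \frac{270337}{7} \approx -38620.0$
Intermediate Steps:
$z = \frac{4}{7}$ ($z = \frac{-44 + 32}{-84 + 63} = - \frac{12}{-21} = \left(-12\right) \left(- \frac{1}{21}\right) = \frac{4}{7} \approx 0.57143$)
$Y{\left(W,H \right)} = \frac{4}{7} - H$
$A - Y{\left(148,c \right)} = -38501 - \left(\frac{4}{7} - -118\right) = -38501 - \left(\frac{4}{7} + 118\right) = -38501 - \frac{830}{7} = - \frac{270337}{7}$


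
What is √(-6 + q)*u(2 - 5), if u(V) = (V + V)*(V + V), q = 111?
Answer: 36*√105 ≈ 368.89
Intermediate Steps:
u(V) = 4*V² (u(V) = (2*V)*(2*V) = 4*V²)
√(-6 + q)*u(2 - 5) = √(-6 + 111)*(4*(2 - 5)²) = √105*(4*(-3)²) = √105*(4*9) = √105*36 = 36*√105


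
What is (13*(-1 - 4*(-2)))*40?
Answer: 3640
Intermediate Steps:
(13*(-1 - 4*(-2)))*40 = (13*(-1 + 8))*40 = (13*7)*40 = 91*40 = 3640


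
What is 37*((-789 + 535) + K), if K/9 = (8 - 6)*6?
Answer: -5402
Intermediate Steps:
K = 108 (K = 9*((8 - 6)*6) = 9*(2*6) = 9*12 = 108)
37*((-789 + 535) + K) = 37*((-789 + 535) + 108) = 37*(-254 + 108) = 37*(-146) = -5402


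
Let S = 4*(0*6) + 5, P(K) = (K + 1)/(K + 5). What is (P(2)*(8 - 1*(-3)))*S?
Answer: 165/7 ≈ 23.571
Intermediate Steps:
P(K) = (1 + K)/(5 + K)
S = 5 (S = 4*0 + 5 = 0 + 5 = 5)
(P(2)*(8 - 1*(-3)))*S = (((1 + 2)/(5 + 2))*(8 - 1*(-3)))*5 = ((3/7)*(8 + 3))*5 = (((⅐)*3)*11)*5 = ((3/7)*11)*5 = (33/7)*5 = 165/7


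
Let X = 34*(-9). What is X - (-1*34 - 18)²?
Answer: -3010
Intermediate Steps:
X = -306
X - (-1*34 - 18)² = -306 - (-1*34 - 18)² = -306 - (-34 - 18)² = -306 - 1*(-52)² = -306 - 1*2704 = -306 - 2704 = -3010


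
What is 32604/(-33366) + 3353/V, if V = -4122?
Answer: -41044981/22922442 ≈ -1.7906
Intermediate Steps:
32604/(-33366) + 3353/V = 32604/(-33366) + 3353/(-4122) = 32604*(-1/33366) + 3353*(-1/4122) = -5434/5561 - 3353/4122 = -41044981/22922442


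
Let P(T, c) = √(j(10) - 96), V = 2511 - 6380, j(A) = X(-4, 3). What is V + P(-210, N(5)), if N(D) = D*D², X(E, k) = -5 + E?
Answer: -3869 + I*√105 ≈ -3869.0 + 10.247*I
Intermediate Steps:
j(A) = -9 (j(A) = -5 - 4 = -9)
N(D) = D³
V = -3869
P(T, c) = I*√105 (P(T, c) = √(-9 - 96) = √(-105) = I*√105)
V + P(-210, N(5)) = -3869 + I*√105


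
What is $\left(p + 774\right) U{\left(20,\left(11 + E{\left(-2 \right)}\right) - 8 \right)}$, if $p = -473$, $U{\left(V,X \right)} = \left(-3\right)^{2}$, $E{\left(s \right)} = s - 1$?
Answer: $2709$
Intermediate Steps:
$E{\left(s \right)} = -1 + s$ ($E{\left(s \right)} = s - 1 = -1 + s$)
$U{\left(V,X \right)} = 9$
$\left(p + 774\right) U{\left(20,\left(11 + E{\left(-2 \right)}\right) - 8 \right)} = \left(-473 + 774\right) 9 = 301 \cdot 9 = 2709$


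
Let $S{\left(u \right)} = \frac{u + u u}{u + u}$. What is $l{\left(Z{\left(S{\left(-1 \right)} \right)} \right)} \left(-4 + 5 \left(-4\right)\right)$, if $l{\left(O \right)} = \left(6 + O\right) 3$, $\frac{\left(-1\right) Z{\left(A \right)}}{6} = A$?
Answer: $-432$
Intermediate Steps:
$S{\left(u \right)} = \frac{u + u^{2}}{2 u}$
$Z{\left(A \right)} = - 6 A$
$l{\left(O \right)} = 18 + 3 O$
$l{\left(Z{\left(S{\left(-1 \right)} \right)} \right)} \left(-4 + 5 \left(-4\right)\right) = \left(18 + 3 \left(- 6 \left(\frac{1}{2} + \frac{1}{2} \left(-1\right)\right)\right)\right) \left(-4 + 5 \left(-4\right)\right) = \left(18 + 3 \left(- 6 \left(\frac{1}{2} - \frac{1}{2}\right)\right)\right) \left(-4 - 20\right) = \left(18 + 3 \left(\left(-6\right) 0\right)\right) \left(-24\right) = \left(18 + 3 \cdot 0\right) \left(-24\right) = \left(18 + 0\right) \left(-24\right) = 18 \left(-24\right) = -432$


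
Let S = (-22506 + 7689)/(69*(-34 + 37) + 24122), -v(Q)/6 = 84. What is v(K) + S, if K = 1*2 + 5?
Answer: -12276633/24329 ≈ -504.61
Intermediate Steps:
K = 7 (K = 2 + 5 = 7)
v(Q) = -504 (v(Q) = -6*84 = -504)
S = -14817/24329 (S = -14817/(69*3 + 24122) = -14817/(207 + 24122) = -14817/24329 ≈ -0.60903)
v(K) + S = -504 - 14817/24329 = -12276633/24329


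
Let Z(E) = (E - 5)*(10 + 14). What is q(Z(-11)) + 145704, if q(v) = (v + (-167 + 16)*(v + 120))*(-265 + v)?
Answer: -25476816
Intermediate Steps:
Z(E) = -120 + 24*E (Z(E) = (-5 + E)*24 = -120 + 24*E)
q(v) = (-18120 - 150*v)*(-265 + v) (q(v) = (v - 151*(120 + v))*(-265 + v) = (v + (-18120 - 151*v))*(-265 + v) = (-18120 - 150*v)*(-265 + v))
q(Z(-11)) + 145704 = (4801800 - 150*(-120 + 24*(-11))² + 21630*(-120 + 24*(-11))) + 145704 = (4801800 - 150*(-120 - 264)² + 21630*(-120 - 264)) + 145704 = (4801800 - 150*(-384)² + 21630*(-384)) + 145704 = (4801800 - 150*147456 - 8305920) + 145704 = (4801800 - 22118400 - 8305920) + 145704 = -25622520 + 145704 = -25476816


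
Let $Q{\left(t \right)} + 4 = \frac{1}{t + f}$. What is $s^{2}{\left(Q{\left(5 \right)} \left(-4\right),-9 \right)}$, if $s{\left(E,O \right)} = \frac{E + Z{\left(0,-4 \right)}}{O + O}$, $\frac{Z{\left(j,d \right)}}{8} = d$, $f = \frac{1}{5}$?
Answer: $\frac{11881}{13689} \approx 0.86792$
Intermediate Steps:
$f = \frac{1}{5} \approx 0.2$
$Z{\left(j,d \right)} = 8 d$
$Q{\left(t \right)} = -4 + \frac{1}{\frac{1}{5} + t}$ ($Q{\left(t \right)} = -4 + \frac{1}{t + \frac{1}{5}} = -4 + \frac{1}{\frac{1}{5} + t}$)
$s{\left(E,O \right)} = \frac{-32 + E}{2 O}$ ($s{\left(E,O \right)} = \frac{E + 8 \left(-4\right)}{O + O} = \frac{E - 32}{2 O} = \left(-32 + E\right) \frac{1}{2 O} = \frac{-32 + E}{2 O}$)
$s^{2}{\left(Q{\left(5 \right)} \left(-4\right),-9 \right)} = \left(\frac{-32 + \frac{1 - 100}{1 + 5 \cdot 5} \left(-4\right)}{2 \left(-9\right)}\right)^{2} = \left(\frac{1}{2} \left(- \frac{1}{9}\right) \left(-32 + \frac{1 - 100}{1 + 25} \left(-4\right)\right)\right)^{2} = \left(\frac{1}{2} \left(- \frac{1}{9}\right) \left(-32 + \frac{1}{26} \left(-99\right) \left(-4\right)\right)\right)^{2} = \left(\frac{1}{2} \left(- \frac{1}{9}\right) \left(-32 - - \frac{198}{13}\right)\right)^{2} = \left(\frac{1}{2} \left(- \frac{1}{9}\right) \left(-32 + \frac{198}{13}\right)\right)^{2} = \left(\frac{1}{2} \left(- \frac{1}{9}\right) \left(- \frac{218}{13}\right)\right)^{2} = \left(\frac{109}{117}\right)^{2} = \frac{11881}{13689}$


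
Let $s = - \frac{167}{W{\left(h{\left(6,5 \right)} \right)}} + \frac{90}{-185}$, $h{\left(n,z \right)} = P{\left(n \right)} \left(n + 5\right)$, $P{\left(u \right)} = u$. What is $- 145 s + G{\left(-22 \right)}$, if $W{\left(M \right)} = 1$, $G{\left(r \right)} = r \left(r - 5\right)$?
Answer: $\frac{920543}{37} \approx 24880.0$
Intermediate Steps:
$G{\left(r \right)} = r \left(-5 + r\right)$
$h{\left(n,z \right)} = n \left(5 + n\right)$ ($h{\left(n,z \right)} = n \left(n + 5\right) = n \left(5 + n\right)$)
$s = - \frac{6197}{37}$ ($s = - \frac{167}{1} + \frac{90}{-185} = \left(-167\right) 1 + 90 \left(- \frac{1}{185}\right) = -167 - \frac{18}{37} = - \frac{6197}{37} \approx -167.49$)
$- 145 s + G{\left(-22 \right)} = \left(-145\right) \left(- \frac{6197}{37}\right) - 22 \left(-5 - 22\right) = \frac{898565}{37} - -594 = \frac{898565}{37} + 594 = \frac{920543}{37}$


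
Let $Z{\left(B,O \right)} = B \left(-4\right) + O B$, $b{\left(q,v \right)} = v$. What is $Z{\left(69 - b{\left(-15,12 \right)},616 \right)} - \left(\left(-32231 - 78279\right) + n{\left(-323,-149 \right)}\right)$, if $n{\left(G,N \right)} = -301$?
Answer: $145695$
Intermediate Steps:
$Z{\left(B,O \right)} = - 4 B + B O$
$Z{\left(69 - b{\left(-15,12 \right)},616 \right)} - \left(\left(-32231 - 78279\right) + n{\left(-323,-149 \right)}\right) = \left(69 - 12\right) \left(-4 + 616\right) - \left(\left(-32231 - 78279\right) - 301\right) = \left(69 - 12\right) 612 - \left(-110510 - 301\right) = 57 \cdot 612 - -110811 = 34884 + 110811 = 145695$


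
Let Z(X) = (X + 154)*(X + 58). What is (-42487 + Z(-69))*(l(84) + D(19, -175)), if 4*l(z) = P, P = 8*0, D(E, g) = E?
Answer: -825018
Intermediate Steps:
P = 0
l(z) = 0 (l(z) = (¼)*0 = 0)
Z(X) = (58 + X)*(154 + X) (Z(X) = (154 + X)*(58 + X) = (58 + X)*(154 + X))
(-42487 + Z(-69))*(l(84) + D(19, -175)) = (-42487 + (8932 + (-69)² + 212*(-69)))*(0 + 19) = (-42487 + (8932 + 4761 - 14628))*19 = (-42487 - 935)*19 = -43422*19 = -825018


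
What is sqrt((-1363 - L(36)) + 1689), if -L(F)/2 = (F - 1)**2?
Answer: 2*sqrt(694) ≈ 52.688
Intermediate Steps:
L(F) = -2*(-1 + F)**2 (L(F) = -2*(F - 1)**2 = -2*(-1 + F)**2)
sqrt((-1363 - L(36)) + 1689) = sqrt((-1363 - (-2)*(-1 + 36)**2) + 1689) = sqrt((-1363 - (-2)*35**2) + 1689) = sqrt((-1363 - (-2)*1225) + 1689) = sqrt((-1363 - 1*(-2450)) + 1689) = sqrt((-1363 + 2450) + 1689) = sqrt(1087 + 1689) = sqrt(2776) = 2*sqrt(694)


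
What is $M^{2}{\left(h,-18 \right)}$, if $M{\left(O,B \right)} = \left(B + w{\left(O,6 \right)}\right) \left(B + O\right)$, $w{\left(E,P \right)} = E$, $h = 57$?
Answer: $2313441$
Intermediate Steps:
$M{\left(O,B \right)} = \left(B + O\right)^{2}$ ($M{\left(O,B \right)} = \left(B + O\right) \left(B + O\right) = \left(B + O\right)^{2}$)
$M^{2}{\left(h,-18 \right)} = \left(\left(-18\right)^{2} + 57^{2} + 2 \left(-18\right) 57\right)^{2} = \left(324 + 3249 - 2052\right)^{2} = 1521^{2} = 2313441$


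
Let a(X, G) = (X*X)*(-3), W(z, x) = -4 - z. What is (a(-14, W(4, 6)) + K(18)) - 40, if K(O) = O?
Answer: -610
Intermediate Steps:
a(X, G) = -3*X² (a(X, G) = X²*(-3) = -3*X²)
(a(-14, W(4, 6)) + K(18)) - 40 = (-3*(-14)² + 18) - 40 = (-3*196 + 18) - 40 = (-588 + 18) - 40 = -570 - 40 = -610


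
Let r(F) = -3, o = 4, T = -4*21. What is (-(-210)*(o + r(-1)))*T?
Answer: -17640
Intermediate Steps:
T = -84
(-(-210)*(o + r(-1)))*T = -(-210)*(4 - 3)*(-84) = -(-210)*(-84) = -42*(-5)*(-84) = 210*(-84) = -17640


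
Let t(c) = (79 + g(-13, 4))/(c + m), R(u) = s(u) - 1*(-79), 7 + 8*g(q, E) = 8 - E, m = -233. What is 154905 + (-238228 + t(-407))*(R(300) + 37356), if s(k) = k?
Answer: -9205128510263/1024 ≈ -8.9894e+9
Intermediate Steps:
g(q, E) = ⅛ - E/8 (g(q, E) = -7/8 + (8 - E)/8 = -7/8 + (1 - E/8) = ⅛ - E/8)
R(u) = 79 + u (R(u) = u - 1*(-79) = u + 79 = 79 + u)
t(c) = 629/(8*(-233 + c)) (t(c) = (79 + (⅛ - ⅛*4))/(c - 233) = (79 + (⅛ - ½))/(-233 + c) = (79 - 3/8)/(-233 + c) = 629/(8*(-233 + c)))
154905 + (-238228 + t(-407))*(R(300) + 37356) = 154905 + (-238228 + 629/(8*(-233 - 407)))*((79 + 300) + 37356) = 154905 + (-238228 + (629/8)/(-640))*(379 + 37356) = 154905 + (-238228 + (629/8)*(-1/640))*37735 = 154905 + (-238228 - 629/5120)*37735 = 154905 - 1219727989/5120*37735 = 154905 - 9205287132983/1024 = -9205128510263/1024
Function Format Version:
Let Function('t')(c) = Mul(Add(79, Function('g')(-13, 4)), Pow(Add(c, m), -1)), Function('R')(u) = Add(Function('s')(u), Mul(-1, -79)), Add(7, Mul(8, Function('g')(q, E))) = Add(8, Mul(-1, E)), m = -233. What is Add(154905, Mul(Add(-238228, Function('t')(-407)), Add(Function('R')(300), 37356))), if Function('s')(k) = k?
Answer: Rational(-9205128510263, 1024) ≈ -8.9894e+9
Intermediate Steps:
Function('g')(q, E) = Add(Rational(1, 8), Mul(Rational(-1, 8), E)) (Function('g')(q, E) = Add(Rational(-7, 8), Mul(Rational(1, 8), Add(8, Mul(-1, E)))) = Add(Rational(-7, 8), Add(1, Mul(Rational(-1, 8), E))) = Add(Rational(1, 8), Mul(Rational(-1, 8), E)))
Function('R')(u) = Add(79, u) (Function('R')(u) = Add(u, Mul(-1, -79)) = Add(u, 79) = Add(79, u))
Function('t')(c) = Mul(Rational(629, 8), Pow(Add(-233, c), -1)) (Function('t')(c) = Mul(Add(79, Add(Rational(1, 8), Mul(Rational(-1, 8), 4))), Pow(Add(c, -233), -1)) = Mul(Add(79, Add(Rational(1, 8), Rational(-1, 2))), Pow(Add(-233, c), -1)) = Mul(Add(79, Rational(-3, 8)), Pow(Add(-233, c), -1)) = Mul(Rational(629, 8), Pow(Add(-233, c), -1)))
Add(154905, Mul(Add(-238228, Function('t')(-407)), Add(Function('R')(300), 37356))) = Add(154905, Mul(Add(-238228, Mul(Rational(629, 8), Pow(Add(-233, -407), -1))), Add(Add(79, 300), 37356))) = Add(154905, Mul(Add(-238228, Mul(Rational(629, 8), Pow(-640, -1))), Add(379, 37356))) = Add(154905, Mul(Add(-238228, Mul(Rational(629, 8), Rational(-1, 640))), 37735)) = Add(154905, Mul(Add(-238228, Rational(-629, 5120)), 37735)) = Add(154905, Mul(Rational(-1219727989, 5120), 37735)) = Add(154905, Rational(-9205287132983, 1024)) = Rational(-9205128510263, 1024)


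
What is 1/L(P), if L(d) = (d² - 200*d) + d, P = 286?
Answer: 1/24882 ≈ 4.0190e-5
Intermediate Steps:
L(d) = d² - 199*d
1/L(P) = 1/(286*(-199 + 286)) = 1/(286*87) = 1/24882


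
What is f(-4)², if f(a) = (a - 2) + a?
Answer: 100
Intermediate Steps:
f(a) = -2 + 2*a (f(a) = (-2 + a) + a = -2 + 2*a)
f(-4)² = (-2 + 2*(-4))² = (-2 - 8)² = (-10)² = 100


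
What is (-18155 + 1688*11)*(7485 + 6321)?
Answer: 5701878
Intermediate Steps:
(-18155 + 1688*11)*(7485 + 6321) = (-18155 + 18568)*13806 = 413*13806 = 5701878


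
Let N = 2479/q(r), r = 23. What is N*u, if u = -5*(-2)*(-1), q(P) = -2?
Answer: 12395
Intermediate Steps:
u = -10 (u = 10*(-1) = -10)
N = -2479/2 (N = 2479/(-2) = 2479*(-½) = -2479/2 ≈ -1239.5)
N*u = -2479/2*(-10) = 12395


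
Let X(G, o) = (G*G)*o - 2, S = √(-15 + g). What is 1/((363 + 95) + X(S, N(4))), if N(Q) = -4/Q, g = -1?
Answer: 1/472 ≈ 0.0021186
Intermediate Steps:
S = 4*I (S = √(-15 - 1) = √(-16) = 4*I ≈ 4.0*I)
X(G, o) = -2 + o*G² (X(G, o) = G²*o - 2 = o*G² - 2 = -2 + o*G²)
1/((363 + 95) + X(S, N(4))) = 1/((363 + 95) + (-2 + (-4/4)*(4*I)²)) = 1/(458 + (-2 - 4*¼*(-16))) = 1/(458 + (-2 - 1*(-16))) = 1/(458 + (-2 + 16)) = 1/(458 + 14) = 1/472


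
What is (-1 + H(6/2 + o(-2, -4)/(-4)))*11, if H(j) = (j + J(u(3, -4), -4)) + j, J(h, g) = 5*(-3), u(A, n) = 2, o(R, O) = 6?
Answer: -143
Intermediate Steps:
J(h, g) = -15
H(j) = -15 + 2*j (H(j) = (j - 15) + j = (-15 + j) + j = -15 + 2*j)
(-1 + H(6/2 + o(-2, -4)/(-4)))*11 = (-1 + (-15 + 2*(6/2 + 6/(-4))))*11 = (-1 + (-15 + 2*(6*(½) + 6*(-¼))))*11 = (-1 + (-15 + 2*(3 - 3/2)))*11 = (-1 + (-15 + 2*(3/2)))*11 = (-1 + (-15 + 3))*11 = (-1 - 12)*11 = -13*11 = -143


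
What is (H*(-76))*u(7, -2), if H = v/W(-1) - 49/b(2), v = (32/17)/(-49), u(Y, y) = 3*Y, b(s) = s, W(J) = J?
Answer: 4645842/119 ≈ 39041.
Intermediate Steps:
v = -32/833 (v = (32*(1/17))*(-1/49) = (32/17)*(-1/49) = -32/833 ≈ -0.038415)
H = -40753/1666 (H = -32/833/(-1) - 49/2 = -32/833*(-1) - 49*1/2 = 32/833 - 49/2 = -40753/1666 ≈ -24.462)
(H*(-76))*u(7, -2) = (-40753/1666*(-76))*(3*7) = (1548614/833)*21 = 4645842/119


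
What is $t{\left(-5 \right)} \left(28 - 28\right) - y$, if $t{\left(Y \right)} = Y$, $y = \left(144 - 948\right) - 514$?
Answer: $1318$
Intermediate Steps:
$y = -1318$ ($y = -804 - 514 = -1318$)
$t{\left(-5 \right)} \left(28 - 28\right) - y = - 5 \left(28 - 28\right) - -1318 = \left(-5\right) 0 + 1318 = 0 + 1318 = 1318$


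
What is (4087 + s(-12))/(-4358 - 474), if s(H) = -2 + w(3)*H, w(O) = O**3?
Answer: -3761/4832 ≈ -0.77835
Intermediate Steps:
s(H) = -2 + 27*H (s(H) = -2 + 3**3*H = -2 + 27*H)
(4087 + s(-12))/(-4358 - 474) = (4087 + (-2 + 27*(-12)))/(-4358 - 474) = (4087 + (-2 - 324))/(-4832) = (4087 - 326)*(-1/4832) = 3761*(-1/4832) = -3761/4832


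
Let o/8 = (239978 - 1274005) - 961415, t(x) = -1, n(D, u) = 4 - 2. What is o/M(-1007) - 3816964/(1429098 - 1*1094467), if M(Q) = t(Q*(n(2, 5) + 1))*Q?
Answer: -5345737697964/336973417 ≈ -15864.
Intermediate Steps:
n(D, u) = 2
o = -15963536 (o = 8*((239978 - 1274005) - 961415) = 8*(-1034027 - 961415) = 8*(-1995442) = -15963536)
M(Q) = -Q
o/M(-1007) - 3816964/(1429098 - 1*1094467) = -15963536/((-1*(-1007))) - 3816964/(1429098 - 1*1094467) = -15963536/1007 - 3816964/(1429098 - 1094467) = -15963536*1/1007 - 3816964/334631 = -15963536/1007 - 3816964*1/334631 = -15963536/1007 - 3816964/334631 = -5345737697964/336973417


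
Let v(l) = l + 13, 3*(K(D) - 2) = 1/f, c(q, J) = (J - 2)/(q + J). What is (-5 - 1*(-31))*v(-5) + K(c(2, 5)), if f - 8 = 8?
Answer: 10081/48 ≈ 210.02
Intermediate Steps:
c(q, J) = (-2 + J)/(J + q)
f = 16 (f = 8 + 8 = 16)
K(D) = 97/48 (K(D) = 2 + (⅓)/16 = 2 + (⅓)*(1/16) = 2 + 1/48 = 97/48)
v(l) = 13 + l
(-5 - 1*(-31))*v(-5) + K(c(2, 5)) = (-5 - 1*(-31))*(13 - 5) + 97/48 = (-5 + 31)*8 + 97/48 = 26*8 + 97/48 = 208 + 97/48 = 10081/48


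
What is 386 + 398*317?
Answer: 126552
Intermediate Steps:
386 + 398*317 = 386 + 126166 = 126552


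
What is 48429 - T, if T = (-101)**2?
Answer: 38228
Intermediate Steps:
T = 10201
48429 - T = 48429 - 1*10201 = 48429 - 10201 = 38228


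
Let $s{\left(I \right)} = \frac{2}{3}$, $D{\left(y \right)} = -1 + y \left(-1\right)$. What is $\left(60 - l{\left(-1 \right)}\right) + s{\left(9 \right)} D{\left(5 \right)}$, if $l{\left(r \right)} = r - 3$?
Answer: $60$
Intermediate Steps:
$l{\left(r \right)} = -3 + r$
$D{\left(y \right)} = -1 - y$
$s{\left(I \right)} = \frac{2}{3}$ ($s{\left(I \right)} = 2 \cdot \frac{1}{3} = \frac{2}{3}$)
$\left(60 - l{\left(-1 \right)}\right) + s{\left(9 \right)} D{\left(5 \right)} = \left(60 - \left(-3 - 1\right)\right) + \frac{2 \left(-1 - 5\right)}{3} = \left(60 - -4\right) + \frac{2 \left(-1 - 5\right)}{3} = \left(60 + 4\right) + \frac{2}{3} \left(-6\right) = 64 - 4 = 60$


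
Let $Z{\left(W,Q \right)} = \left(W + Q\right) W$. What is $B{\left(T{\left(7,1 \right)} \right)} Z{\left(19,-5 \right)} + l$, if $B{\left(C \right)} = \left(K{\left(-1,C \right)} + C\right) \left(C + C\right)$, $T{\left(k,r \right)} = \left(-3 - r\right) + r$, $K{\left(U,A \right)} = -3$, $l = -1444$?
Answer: $8132$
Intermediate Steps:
$T{\left(k,r \right)} = -3$
$Z{\left(W,Q \right)} = W \left(Q + W\right)$ ($Z{\left(W,Q \right)} = \left(Q + W\right) W = W \left(Q + W\right)$)
$B{\left(C \right)} = 2 C \left(-3 + C\right)$ ($B{\left(C \right)} = \left(-3 + C\right) \left(C + C\right) = \left(-3 + C\right) 2 C = 2 C \left(-3 + C\right)$)
$B{\left(T{\left(7,1 \right)} \right)} Z{\left(19,-5 \right)} + l = 2 \left(-3\right) \left(-3 - 3\right) 19 \left(-5 + 19\right) - 1444 = 2 \left(-3\right) \left(-6\right) 19 \cdot 14 - 1444 = 36 \cdot 266 - 1444 = 9576 - 1444 = 8132$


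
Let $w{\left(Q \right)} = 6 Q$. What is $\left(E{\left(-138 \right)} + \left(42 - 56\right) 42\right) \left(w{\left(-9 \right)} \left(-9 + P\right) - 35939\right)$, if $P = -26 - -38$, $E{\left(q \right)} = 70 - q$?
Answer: $13718380$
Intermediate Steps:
$P = 12$ ($P = -26 + 38 = 12$)
$\left(E{\left(-138 \right)} + \left(42 - 56\right) 42\right) \left(w{\left(-9 \right)} \left(-9 + P\right) - 35939\right) = \left(\left(70 - -138\right) + \left(42 - 56\right) 42\right) \left(6 \left(-9\right) \left(-9 + 12\right) - 35939\right) = \left(\left(70 + 138\right) - 588\right) \left(\left(-54\right) 3 - 35939\right) = \left(208 - 588\right) \left(-162 - 35939\right) = \left(-380\right) \left(-36101\right) = 13718380$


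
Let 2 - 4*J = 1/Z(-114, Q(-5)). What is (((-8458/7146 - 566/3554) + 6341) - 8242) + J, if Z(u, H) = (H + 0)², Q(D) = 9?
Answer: -434708647159/228571956 ≈ -1901.8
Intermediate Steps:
Z(u, H) = H²
J = 161/324 (J = ½ - 1/(4*(9²)) = ½ - ¼/81 = ½ - ¼*1/81 = ½ - 1/324 = 161/324 ≈ 0.49691)
(((-8458/7146 - 566/3554) + 6341) - 8242) + J = (((-8458/7146 - 566/3554) + 6341) - 8242) + 161/324 = (((-8458*1/7146 - 566*1/3554) + 6341) - 8242) + 161/324 = (((-4229/3573 - 283/1777) + 6341) - 8242) + 161/324 = ((-8526092/6349221 + 6341) - 8242) + 161/324 = (40251884269/6349221 - 8242) + 161/324 = -12078395213/6349221 + 161/324 = -434708647159/228571956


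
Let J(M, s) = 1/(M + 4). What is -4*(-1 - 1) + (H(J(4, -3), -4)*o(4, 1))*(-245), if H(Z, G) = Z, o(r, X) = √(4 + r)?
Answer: 8 - 245*√2/4 ≈ -78.621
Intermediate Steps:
J(M, s) = 1/(4 + M)
-4*(-1 - 1) + (H(J(4, -3), -4)*o(4, 1))*(-245) = -4*(-1 - 1) + (√(4 + 4)/(4 + 4))*(-245) = -4*(-2) + (√8/8)*(-245) = 8 + ((2*√2)/8)*(-245) = 8 + (√2/4)*(-245) = 8 - 245*√2/4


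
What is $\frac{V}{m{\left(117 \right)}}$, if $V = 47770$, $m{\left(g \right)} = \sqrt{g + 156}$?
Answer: $\frac{47770 \sqrt{273}}{273} \approx 2891.2$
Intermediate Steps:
$m{\left(g \right)} = \sqrt{156 + g}$
$\frac{V}{m{\left(117 \right)}} = \frac{47770}{\sqrt{156 + 117}} = \frac{47770}{\sqrt{273}} = 47770 \frac{\sqrt{273}}{273} = \frac{47770 \sqrt{273}}{273}$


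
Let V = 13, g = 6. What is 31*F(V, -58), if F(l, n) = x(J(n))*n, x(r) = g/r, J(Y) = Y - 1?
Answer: 10788/59 ≈ 182.85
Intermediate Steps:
J(Y) = -1 + Y
x(r) = 6/r
F(l, n) = 6*n/(-1 + n) (F(l, n) = (6/(-1 + n))*n = 6*n/(-1 + n))
31*F(V, -58) = 31*(6*(-58)/(-1 - 58)) = 31*(6*(-58)/(-59)) = 31*(6*(-58)*(-1/59)) = 31*(348/59) = 10788/59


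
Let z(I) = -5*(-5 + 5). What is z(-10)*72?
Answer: 0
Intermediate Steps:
z(I) = 0 (z(I) = -5*0 = 0)
z(-10)*72 = 0*72 = 0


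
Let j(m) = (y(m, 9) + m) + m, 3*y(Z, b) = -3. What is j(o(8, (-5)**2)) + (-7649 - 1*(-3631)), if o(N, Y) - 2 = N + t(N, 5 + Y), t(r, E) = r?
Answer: -3983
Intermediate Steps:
y(Z, b) = -1 (y(Z, b) = (1/3)*(-3) = -1)
o(N, Y) = 2 + 2*N (o(N, Y) = 2 + (N + N) = 2 + 2*N)
j(m) = -1 + 2*m (j(m) = (-1 + m) + m = -1 + 2*m)
j(o(8, (-5)**2)) + (-7649 - 1*(-3631)) = (-1 + 2*(2 + 2*8)) + (-7649 - 1*(-3631)) = (-1 + 2*(2 + 16)) + (-7649 + 3631) = (-1 + 2*18) - 4018 = (-1 + 36) - 4018 = 35 - 4018 = -3983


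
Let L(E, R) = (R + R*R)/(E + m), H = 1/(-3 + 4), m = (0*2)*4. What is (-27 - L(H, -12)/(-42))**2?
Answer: 27889/49 ≈ 569.16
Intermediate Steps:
m = 0 (m = 0*4 = 0)
H = 1 (H = 1/1 = 1)
L(E, R) = (R + R**2)/E (L(E, R) = (R + R*R)/(E + 0) = (R + R**2)/E)
(-27 - L(H, -12)/(-42))**2 = (-27 - (-12*(1 - 12)/1)/(-42))**2 = (-27 - (-12*1*(-11))*(-1)/42)**2 = (-27 - 132*(-1)/42)**2 = (-27 - 1*(-22/7))**2 = (-27 + 22/7)**2 = (-167/7)**2 = 27889/49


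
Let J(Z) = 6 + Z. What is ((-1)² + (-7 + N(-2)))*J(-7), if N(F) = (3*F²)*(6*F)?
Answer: 150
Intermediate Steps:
N(F) = 18*F³
((-1)² + (-7 + N(-2)))*J(-7) = ((-1)² + (-7 + 18*(-2)³))*(6 - 7) = (1 + (-7 + 18*(-8)))*(-1) = (1 + (-7 - 144))*(-1) = (1 - 151)*(-1) = -150*(-1) = 150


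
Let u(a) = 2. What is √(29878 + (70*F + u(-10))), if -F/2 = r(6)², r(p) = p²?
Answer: 6*I*√4210 ≈ 389.31*I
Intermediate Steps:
F = -2592 (F = -2*(6²)² = -2*36² = -2*1296 = -2592)
√(29878 + (70*F + u(-10))) = √(29878 + (70*(-2592) + 2)) = √(29878 + (-181440 + 2)) = √(29878 - 181438) = √(-151560) = 6*I*√4210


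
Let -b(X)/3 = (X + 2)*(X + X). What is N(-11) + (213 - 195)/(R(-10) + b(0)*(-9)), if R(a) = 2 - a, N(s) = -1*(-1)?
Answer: 5/2 ≈ 2.5000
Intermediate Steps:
b(X) = -6*X*(2 + X) (b(X) = -3*(X + 2)*(X + X) = -3*(2 + X)*2*X = -6*X*(2 + X))
N(s) = 1
N(-11) + (213 - 195)/(R(-10) + b(0)*(-9)) = 1 + (213 - 195)/((2 - 1*(-10)) - 6*0*(2 + 0)*(-9)) = 1 + 18/((2 + 10) - 6*0*2*(-9)) = 1 + 18/(12 + 0*(-9)) = 1 + 18/(12 + 0) = 1 + 18/12 = 1 + 18*(1/12) = 1 + 3/2 = 5/2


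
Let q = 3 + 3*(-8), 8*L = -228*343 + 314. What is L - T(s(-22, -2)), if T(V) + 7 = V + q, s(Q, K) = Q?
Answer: -38745/4 ≈ -9686.3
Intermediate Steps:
L = -38945/4 (L = (-228*343 + 314)/8 = (-78204 + 314)/8 = (⅛)*(-77890) = -38945/4 ≈ -9736.3)
q = -21 (q = 3 - 24 = -21)
T(V) = -28 + V (T(V) = -7 + (V - 21) = -7 + (-21 + V) = -28 + V)
L - T(s(-22, -2)) = -38945/4 - (-28 - 22) = -38945/4 - 1*(-50) = -38945/4 + 50 = -38745/4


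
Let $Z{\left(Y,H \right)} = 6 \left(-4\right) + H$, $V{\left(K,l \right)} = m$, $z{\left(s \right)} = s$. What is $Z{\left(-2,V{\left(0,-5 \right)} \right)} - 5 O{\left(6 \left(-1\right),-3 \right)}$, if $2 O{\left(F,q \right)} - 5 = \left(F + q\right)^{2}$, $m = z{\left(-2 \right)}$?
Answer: $-241$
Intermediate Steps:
$m = -2$
$V{\left(K,l \right)} = -2$
$Z{\left(Y,H \right)} = -24 + H$
$O{\left(F,q \right)} = \frac{5}{2} + \frac{\left(F + q\right)^{2}}{2}$
$Z{\left(-2,V{\left(0,-5 \right)} \right)} - 5 O{\left(6 \left(-1\right),-3 \right)} = \left(-24 - 2\right) - 5 \left(\frac{5}{2} + \frac{\left(6 \left(-1\right) - 3\right)^{2}}{2}\right) = -26 - 5 \left(\frac{5}{2} + \frac{\left(-6 - 3\right)^{2}}{2}\right) = -26 - 5 \left(\frac{5}{2} + \frac{\left(-9\right)^{2}}{2}\right) = -26 - 5 \left(\frac{5}{2} + \frac{1}{2} \cdot 81\right) = -26 - 5 \left(\frac{5}{2} + \frac{81}{2}\right) = -26 - 215 = -241$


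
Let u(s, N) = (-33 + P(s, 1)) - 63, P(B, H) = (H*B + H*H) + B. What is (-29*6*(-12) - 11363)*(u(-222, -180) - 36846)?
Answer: 346745875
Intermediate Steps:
P(B, H) = B + H² + B*H (P(B, H) = (B*H + H²) + B = (H² + B*H) + B = B + H² + B*H)
u(s, N) = -95 + 2*s (u(s, N) = (-33 + (s + 1² + s*1)) - 63 = (-33 + (s + 1 + s)) - 63 = (-33 + (1 + 2*s)) - 63 = (-32 + 2*s) - 63 = -95 + 2*s)
(-29*6*(-12) - 11363)*(u(-222, -180) - 36846) = (-29*6*(-12) - 11363)*((-95 + 2*(-222)) - 36846) = (-174*(-12) - 11363)*((-95 - 444) - 36846) = (2088 - 11363)*(-539 - 36846) = -9275*(-37385) = 346745875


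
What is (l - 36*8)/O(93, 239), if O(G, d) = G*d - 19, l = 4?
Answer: -71/5552 ≈ -0.012788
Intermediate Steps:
O(G, d) = -19 + G*d
(l - 36*8)/O(93, 239) = (4 - 36*8)/(-19 + 93*239) = (4 - 288)/(-19 + 22227) = -284/22208 = -284*1/22208 = -71/5552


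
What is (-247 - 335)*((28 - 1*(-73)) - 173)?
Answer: 41904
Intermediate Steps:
(-247 - 335)*((28 - 1*(-73)) - 173) = -582*((28 + 73) - 173) = -582*(101 - 173) = -582*(-72) = 41904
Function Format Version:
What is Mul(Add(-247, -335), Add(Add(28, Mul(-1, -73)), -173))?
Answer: 41904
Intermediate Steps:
Mul(Add(-247, -335), Add(Add(28, Mul(-1, -73)), -173)) = Mul(-582, Add(Add(28, 73), -173)) = Mul(-582, Add(101, -173)) = Mul(-582, -72) = 41904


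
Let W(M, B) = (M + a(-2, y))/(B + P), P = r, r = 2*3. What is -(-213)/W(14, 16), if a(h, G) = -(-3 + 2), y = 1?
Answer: 1562/5 ≈ 312.40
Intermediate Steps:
r = 6
a(h, G) = 1 (a(h, G) = -1*(-1) = 1)
P = 6
W(M, B) = (1 + M)/(6 + B) (W(M, B) = (M + 1)/(B + 6) = (1 + M)/(6 + B))
-(-213)/W(14, 16) = -(-213)/((1 + 14)/(6 + 16)) = -(-213)/(15/22) = -(-213)/((1/22)*15) = -(-213)/15/22 = -(-213)*22/15 = -1*(-1562/5) = 1562/5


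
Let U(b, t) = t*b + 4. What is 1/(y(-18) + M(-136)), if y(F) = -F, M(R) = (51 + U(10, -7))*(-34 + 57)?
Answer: -1/327 ≈ -0.0030581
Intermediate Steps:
U(b, t) = 4 + b*t (U(b, t) = b*t + 4 = 4 + b*t)
M(R) = -345 (M(R) = (51 + (4 + 10*(-7)))*(-34 + 57) = (51 + (4 - 70))*23 = (51 - 66)*23 = -15*23 = -345)
1/(y(-18) + M(-136)) = 1/(-1*(-18) - 345) = 1/(18 - 345) = 1/(-327) = -1/327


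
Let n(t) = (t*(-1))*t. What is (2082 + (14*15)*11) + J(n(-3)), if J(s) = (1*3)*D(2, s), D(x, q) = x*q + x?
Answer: 4344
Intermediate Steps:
n(t) = -t**2 (n(t) = (-t)*t = -t**2)
D(x, q) = x + q*x (D(x, q) = q*x + x = x + q*x)
J(s) = 6 + 6*s (J(s) = (1*3)*(2*(1 + s)) = 3*(2 + 2*s) = 6 + 6*s)
(2082 + (14*15)*11) + J(n(-3)) = (2082 + (14*15)*11) + (6 + 6*(-1*(-3)**2)) = (2082 + 210*11) + (6 + 6*(-1*9)) = (2082 + 2310) + (6 + 6*(-9)) = 4392 + (6 - 54) = 4392 - 48 = 4344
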